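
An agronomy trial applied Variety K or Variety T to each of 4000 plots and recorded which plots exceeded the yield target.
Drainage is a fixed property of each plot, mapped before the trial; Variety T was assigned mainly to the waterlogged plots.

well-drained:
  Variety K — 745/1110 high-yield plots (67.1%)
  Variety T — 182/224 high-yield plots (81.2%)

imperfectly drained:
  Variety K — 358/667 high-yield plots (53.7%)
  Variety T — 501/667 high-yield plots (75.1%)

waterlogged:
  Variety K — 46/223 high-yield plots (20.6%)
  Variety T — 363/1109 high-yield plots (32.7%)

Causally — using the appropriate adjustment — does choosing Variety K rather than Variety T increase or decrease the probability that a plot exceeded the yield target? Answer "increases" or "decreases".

Nothing the variety does changes field drainage; the imbalance is an allocation artefact. With field drainage also predicting the outcome, the pooled figure is confounded, and the within-stratum comparison is the causal one.
Within each level — well-drained: 67.1% vs 81.2%; imperfectly drained: 53.7% vs 75.1%; waterlogged: 20.6% vs 32.7% — Variety T is higher every time.

decreases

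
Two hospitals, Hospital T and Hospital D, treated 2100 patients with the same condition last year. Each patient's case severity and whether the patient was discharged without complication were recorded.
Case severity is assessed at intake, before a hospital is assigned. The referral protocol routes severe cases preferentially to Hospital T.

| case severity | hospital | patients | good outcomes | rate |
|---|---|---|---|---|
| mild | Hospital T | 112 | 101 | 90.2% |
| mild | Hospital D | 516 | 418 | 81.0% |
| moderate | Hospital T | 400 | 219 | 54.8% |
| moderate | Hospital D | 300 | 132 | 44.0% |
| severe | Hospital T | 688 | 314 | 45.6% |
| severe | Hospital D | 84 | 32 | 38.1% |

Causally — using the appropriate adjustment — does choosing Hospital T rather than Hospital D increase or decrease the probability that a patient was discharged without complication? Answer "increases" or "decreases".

increases

The stratified and pooled comparisons disagree (Hospital T wins within each case severity; Hospital D wins overall), so the answer turns on the causal role of case severity.
Since case severity is a pre-existing factor (not a product of the hospital) and it affects the outcome on its own, it is a confounder. The stratified rates, not the pooled rate, identify the causal effect.
Within each level — mild: 90.2% vs 81.0%; moderate: 54.8% vs 44.0%; severe: 45.6% vs 38.1% — Hospital T is higher every time.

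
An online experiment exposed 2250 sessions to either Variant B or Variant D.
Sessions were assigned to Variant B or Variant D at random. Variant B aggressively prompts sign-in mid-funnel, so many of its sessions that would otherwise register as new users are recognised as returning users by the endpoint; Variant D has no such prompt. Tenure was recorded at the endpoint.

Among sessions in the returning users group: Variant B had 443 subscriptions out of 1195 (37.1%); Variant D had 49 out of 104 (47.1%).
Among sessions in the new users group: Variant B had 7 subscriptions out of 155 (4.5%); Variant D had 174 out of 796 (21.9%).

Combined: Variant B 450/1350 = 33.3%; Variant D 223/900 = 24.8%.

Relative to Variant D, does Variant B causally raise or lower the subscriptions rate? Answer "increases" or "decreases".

The stratified and pooled comparisons disagree (Variant D wins within each user tenure; Variant B wins overall), so the answer turns on the causal role of user tenure.
Because the variant influences user tenure, user tenure is a post-treatment mediator, not a confounder. Stratifying on it would bias the estimate; the causal effect is the crude pooled difference.
Pooled: Variant B 33.3% vs Variant D 24.8%; Variant B is higher overall.

increases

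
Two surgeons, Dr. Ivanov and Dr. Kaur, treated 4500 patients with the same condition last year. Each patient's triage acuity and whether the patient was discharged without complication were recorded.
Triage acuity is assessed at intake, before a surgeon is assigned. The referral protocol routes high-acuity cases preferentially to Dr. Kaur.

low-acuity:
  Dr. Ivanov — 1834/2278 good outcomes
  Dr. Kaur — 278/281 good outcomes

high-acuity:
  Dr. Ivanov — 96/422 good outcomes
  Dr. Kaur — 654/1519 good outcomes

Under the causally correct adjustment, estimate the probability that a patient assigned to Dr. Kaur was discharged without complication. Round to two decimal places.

Dr. Kaur is higher inside every triage acuity stratum but Dr. Ivanov is higher in aggregate. Whether to stratify depends on how triage acuity relates to the surgeon.
Triage acuity differs across surgeons for reasons unrelated to any effect of the surgeon itself, and it separately predicts the outcome — a classic confounder. We must compare within triage acuity levels.
Standardising Dr. Kaur to the population triage acuity mix: 0.569·278/281 + 0.431·654/1519 = 0.748.

0.75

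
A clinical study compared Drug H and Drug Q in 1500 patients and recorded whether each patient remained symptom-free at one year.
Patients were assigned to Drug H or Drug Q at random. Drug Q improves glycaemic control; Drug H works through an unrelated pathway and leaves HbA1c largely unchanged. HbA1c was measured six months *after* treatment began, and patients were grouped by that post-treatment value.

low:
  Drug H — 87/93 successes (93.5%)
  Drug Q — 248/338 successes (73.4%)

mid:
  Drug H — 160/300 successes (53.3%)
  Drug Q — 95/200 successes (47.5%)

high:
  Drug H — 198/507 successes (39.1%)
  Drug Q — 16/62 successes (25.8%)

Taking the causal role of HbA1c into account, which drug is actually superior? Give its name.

HbA1c here is a post-treatment variable shaped by the drug; conditioning on it would introduce bias rather than remove it. The overall comparison is the causal one.
Pooled: Drug H 49.4% vs Drug Q 59.8%; Drug Q is higher overall.

Drug Q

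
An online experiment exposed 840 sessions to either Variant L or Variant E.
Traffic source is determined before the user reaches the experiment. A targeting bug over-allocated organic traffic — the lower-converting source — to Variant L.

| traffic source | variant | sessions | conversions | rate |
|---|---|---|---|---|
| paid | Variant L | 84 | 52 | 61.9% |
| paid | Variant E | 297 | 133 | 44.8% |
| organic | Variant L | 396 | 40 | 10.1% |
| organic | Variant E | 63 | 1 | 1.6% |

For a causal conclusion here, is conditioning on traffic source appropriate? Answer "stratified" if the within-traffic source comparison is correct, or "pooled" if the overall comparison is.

stratified

Nothing the variant does changes traffic source; the imbalance is an allocation artefact. With traffic source also predicting the outcome, the pooled figure is confounded, and the within-stratum comparison is the causal one.
Within each level — paid: 61.9% vs 44.8%; organic: 10.1% vs 1.6% — Variant L is higher every time.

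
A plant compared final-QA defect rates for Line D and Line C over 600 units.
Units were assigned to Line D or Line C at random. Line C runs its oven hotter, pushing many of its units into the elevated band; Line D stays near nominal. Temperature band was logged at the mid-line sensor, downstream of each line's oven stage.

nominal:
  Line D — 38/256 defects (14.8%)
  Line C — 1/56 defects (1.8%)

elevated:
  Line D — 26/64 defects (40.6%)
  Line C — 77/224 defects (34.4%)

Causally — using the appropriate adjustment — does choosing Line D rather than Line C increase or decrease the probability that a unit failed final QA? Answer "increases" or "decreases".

decreases

The distribution of in-process temperature band is itself part of what the line does — it is an intermediate outcome. Holding it fixed would remove that part of the effect; the total effect is the pooled difference.
Pooled: Line D 20.0% vs Line C 27.9%; Line D is lower overall.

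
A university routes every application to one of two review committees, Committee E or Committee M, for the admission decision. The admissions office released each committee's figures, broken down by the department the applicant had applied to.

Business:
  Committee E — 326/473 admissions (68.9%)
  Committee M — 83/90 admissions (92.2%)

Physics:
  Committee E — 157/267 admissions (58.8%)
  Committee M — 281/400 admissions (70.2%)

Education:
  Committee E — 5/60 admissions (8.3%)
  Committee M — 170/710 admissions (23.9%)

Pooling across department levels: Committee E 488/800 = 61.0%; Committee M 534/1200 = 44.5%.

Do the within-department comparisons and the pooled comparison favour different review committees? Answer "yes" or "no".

Within each department level (Business 68.9% vs 92.2%; Physics 58.8% vs 70.2%; Education 8.3% vs 23.9%), Committee M has the higher rate every time. Pooled: 61.0% vs 44.5% — Committee E has the higher rate overall. The two comparisons disagree.

yes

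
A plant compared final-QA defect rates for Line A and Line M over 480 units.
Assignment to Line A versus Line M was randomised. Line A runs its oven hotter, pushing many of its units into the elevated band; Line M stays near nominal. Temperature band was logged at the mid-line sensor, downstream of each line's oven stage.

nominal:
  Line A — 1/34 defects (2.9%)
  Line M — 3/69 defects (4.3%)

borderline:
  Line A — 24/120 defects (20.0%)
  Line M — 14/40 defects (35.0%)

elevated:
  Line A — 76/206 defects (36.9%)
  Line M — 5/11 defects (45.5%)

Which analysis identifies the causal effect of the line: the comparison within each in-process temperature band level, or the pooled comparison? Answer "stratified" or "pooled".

Line A is lower inside every in-process temperature band stratum but Line M is lower in aggregate. Whether to stratify depends on how in-process temperature band relates to the line.
The distribution of in-process temperature band is itself part of what the line does — it is an intermediate outcome. Holding it fixed would remove that part of the effect; the total effect is the pooled difference.
Pooled: Line A 28.1% vs Line M 18.3%; Line M is lower overall.

pooled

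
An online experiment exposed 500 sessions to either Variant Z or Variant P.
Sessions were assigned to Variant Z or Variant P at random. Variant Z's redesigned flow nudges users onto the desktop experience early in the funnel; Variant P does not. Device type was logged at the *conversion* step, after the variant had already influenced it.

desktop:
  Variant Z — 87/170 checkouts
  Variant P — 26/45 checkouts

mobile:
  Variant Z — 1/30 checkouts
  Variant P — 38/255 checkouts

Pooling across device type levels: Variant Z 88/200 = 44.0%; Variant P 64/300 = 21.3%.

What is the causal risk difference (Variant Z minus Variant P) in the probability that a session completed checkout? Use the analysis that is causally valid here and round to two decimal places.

Device type is recorded after the variant and is itself shifted by it — it sits on the causal path from variant to outcome. Conditioning on a mediator would strip out part of the effect we want; the pooled comparison gives the total causal effect.
The causal difference is the pooled difference: 0.440 − 0.213 = +0.227.

+0.23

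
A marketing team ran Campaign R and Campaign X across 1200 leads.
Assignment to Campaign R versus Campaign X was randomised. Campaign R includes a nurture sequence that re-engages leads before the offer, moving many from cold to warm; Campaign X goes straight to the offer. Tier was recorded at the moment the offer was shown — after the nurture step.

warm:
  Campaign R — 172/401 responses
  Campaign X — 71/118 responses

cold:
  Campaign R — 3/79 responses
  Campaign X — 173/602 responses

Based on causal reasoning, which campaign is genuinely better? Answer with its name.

Campaign R

Engagement tier here is a post-treatment variable shaped by the campaign; conditioning on it would introduce bias rather than remove it. The overall comparison is the causal one.
Pooled: Campaign R 36.5% vs Campaign X 33.9%; Campaign R is higher overall.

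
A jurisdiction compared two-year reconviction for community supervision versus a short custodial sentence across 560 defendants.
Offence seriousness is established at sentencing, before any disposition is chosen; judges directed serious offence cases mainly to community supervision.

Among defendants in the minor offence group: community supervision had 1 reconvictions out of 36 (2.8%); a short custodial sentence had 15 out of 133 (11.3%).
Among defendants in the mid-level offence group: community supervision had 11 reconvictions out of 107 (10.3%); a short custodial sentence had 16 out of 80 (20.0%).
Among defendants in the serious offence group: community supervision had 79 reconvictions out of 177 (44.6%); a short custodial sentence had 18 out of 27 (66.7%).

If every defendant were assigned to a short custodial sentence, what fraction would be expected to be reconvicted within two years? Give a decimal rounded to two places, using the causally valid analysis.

community supervision is lower inside every offence seriousness stratum but a short custodial sentence is lower in aggregate. Whether to stratify depends on how offence seriousness relates to the disposition.
Offence seriousness differs across dispositions for reasons unrelated to any effect of the disposition itself, and it separately predicts the outcome — a classic confounder. We must compare within offence seriousness levels.
Standardising a short custodial sentence to the population offence seriousness mix: 0.302·15/133 + 0.334·16/80 + 0.364·18/27 = 0.344.

0.34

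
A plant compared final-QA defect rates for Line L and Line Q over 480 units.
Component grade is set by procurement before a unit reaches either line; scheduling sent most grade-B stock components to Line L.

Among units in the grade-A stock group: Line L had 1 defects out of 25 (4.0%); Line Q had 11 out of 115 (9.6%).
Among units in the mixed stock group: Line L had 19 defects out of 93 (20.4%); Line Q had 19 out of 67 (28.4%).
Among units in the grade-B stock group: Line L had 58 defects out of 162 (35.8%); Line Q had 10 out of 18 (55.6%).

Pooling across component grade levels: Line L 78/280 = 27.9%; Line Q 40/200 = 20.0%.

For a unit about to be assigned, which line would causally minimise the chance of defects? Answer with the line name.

Here component grade is a common cause — it drives both which line a case falls under and the outcome. The crude comparison mixes populations; the stratum-specific rates are the causally relevant ones.
Within each level — grade-A stock: 4.0% vs 9.6%; mixed stock: 20.4% vs 28.4%; grade-B stock: 35.8% vs 55.6% — Line L is lower every time.

Line L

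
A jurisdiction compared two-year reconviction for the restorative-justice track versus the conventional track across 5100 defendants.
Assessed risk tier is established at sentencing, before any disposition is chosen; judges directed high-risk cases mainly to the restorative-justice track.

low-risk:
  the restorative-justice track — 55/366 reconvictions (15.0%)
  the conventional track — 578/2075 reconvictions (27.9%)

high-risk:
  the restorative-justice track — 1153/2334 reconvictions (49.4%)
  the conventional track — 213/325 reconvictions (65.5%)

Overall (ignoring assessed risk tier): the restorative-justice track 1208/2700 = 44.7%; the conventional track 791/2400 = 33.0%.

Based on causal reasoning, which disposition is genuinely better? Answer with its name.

The stratified and pooled comparisons disagree (the restorative-justice track wins within each assessed risk tier; the conventional track wins overall), so the answer turns on the causal role of assessed risk tier.
Assessed risk tier satisfies the back-door criterion: it is not a descendant of the disposition, and it blocks the spurious path from disposition to outcome. Adjusting for it (i.e., using the within-assessed risk tier rates) gives the causal effect.
Within each level — low-risk: 15.0% vs 27.9%; high-risk: 49.4% vs 65.5% — the restorative-justice track is lower every time.

the restorative-justice track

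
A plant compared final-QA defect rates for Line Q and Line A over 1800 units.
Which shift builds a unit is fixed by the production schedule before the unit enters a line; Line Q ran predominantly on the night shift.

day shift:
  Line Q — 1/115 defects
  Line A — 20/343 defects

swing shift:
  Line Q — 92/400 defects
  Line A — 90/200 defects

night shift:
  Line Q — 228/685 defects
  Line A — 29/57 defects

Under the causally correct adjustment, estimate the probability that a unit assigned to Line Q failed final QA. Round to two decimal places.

0.22

Shift satisfies the back-door criterion: it is not a descendant of the line, and it blocks the spurious path from line to outcome. Adjusting for it (i.e., using the within-shift rates) gives the causal effect.
Standardising Line Q to the population shift mix: 0.254·1/115 + 0.333·92/400 + 0.412·228/685 = 0.216.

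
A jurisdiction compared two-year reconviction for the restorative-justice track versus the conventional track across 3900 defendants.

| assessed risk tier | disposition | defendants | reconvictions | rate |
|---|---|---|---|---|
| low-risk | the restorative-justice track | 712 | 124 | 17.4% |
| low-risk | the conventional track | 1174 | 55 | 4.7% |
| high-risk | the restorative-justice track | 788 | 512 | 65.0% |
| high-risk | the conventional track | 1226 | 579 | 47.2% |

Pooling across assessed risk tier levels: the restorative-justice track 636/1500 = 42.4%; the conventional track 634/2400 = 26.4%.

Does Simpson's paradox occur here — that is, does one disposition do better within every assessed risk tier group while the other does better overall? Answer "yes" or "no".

Within each assessed risk tier level (low-risk 17.4% vs 4.7%; high-risk 65.0% vs 47.2%), the conventional track has the lower rate every time. Pooled: 42.4% vs 26.4% — the conventional track has the lower rate overall. They agree.

no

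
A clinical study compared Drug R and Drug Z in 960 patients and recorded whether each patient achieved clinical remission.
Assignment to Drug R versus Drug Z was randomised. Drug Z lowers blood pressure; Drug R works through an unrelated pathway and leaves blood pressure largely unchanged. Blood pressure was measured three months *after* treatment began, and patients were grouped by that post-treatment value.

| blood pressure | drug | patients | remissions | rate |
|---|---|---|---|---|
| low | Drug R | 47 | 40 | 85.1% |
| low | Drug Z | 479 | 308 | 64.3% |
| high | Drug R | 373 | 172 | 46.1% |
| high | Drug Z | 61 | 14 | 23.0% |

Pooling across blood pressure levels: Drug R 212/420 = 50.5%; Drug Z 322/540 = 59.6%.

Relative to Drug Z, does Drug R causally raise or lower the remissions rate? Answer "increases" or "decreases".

decreases

The stratified and pooled comparisons disagree (Drug R wins within each blood pressure; Drug Z wins overall), so the answer turns on the causal role of blood pressure.
Blood pressure here is a post-treatment variable shaped by the drug; conditioning on it would introduce bias rather than remove it. The overall comparison is the causal one.
Pooled: Drug R 50.5% vs Drug Z 59.6%; Drug Z is higher overall.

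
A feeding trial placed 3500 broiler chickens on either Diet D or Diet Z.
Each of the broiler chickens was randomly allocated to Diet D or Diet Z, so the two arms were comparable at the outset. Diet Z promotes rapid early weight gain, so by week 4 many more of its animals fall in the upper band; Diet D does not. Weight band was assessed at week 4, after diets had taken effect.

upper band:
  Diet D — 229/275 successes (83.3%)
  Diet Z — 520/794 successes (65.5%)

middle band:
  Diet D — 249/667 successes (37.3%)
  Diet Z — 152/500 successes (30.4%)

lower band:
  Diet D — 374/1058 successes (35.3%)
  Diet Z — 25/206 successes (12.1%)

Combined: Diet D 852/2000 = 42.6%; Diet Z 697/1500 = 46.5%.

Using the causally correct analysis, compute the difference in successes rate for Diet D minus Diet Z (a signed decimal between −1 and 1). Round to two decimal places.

-0.04

The week-4 weight band-specific comparison favours Diet D throughout, but the pooled figures favour Diet Z. The question is whether to condition on week-4 weight band.
Stratifying would compare diets among broiler chickens the diets themselves sorted into week-4 weight band groups — a form of selection on an intermediate. The unconditioned pooled rates give the total causal effect.
The causal difference is the pooled difference: 0.426 − 0.465 = -0.039.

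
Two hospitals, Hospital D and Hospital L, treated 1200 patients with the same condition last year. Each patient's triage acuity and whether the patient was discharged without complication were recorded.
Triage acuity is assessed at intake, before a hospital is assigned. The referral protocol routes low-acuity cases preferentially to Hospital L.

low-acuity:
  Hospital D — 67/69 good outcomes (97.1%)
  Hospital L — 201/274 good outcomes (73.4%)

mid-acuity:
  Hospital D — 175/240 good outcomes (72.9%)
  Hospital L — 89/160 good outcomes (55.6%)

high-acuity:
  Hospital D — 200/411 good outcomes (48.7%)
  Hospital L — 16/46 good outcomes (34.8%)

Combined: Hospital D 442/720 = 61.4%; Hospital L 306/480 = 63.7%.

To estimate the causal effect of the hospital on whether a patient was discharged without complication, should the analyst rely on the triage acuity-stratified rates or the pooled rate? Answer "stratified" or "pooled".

stratified

The stratified and pooled comparisons disagree (Hospital D wins within each triage acuity; Hospital L wins overall), so the answer turns on the causal role of triage acuity.
Triage acuity differs across hospitals for reasons unrelated to any effect of the hospital itself, and it separately predicts the outcome — a classic confounder. We must compare within triage acuity levels.
Within each level — low-acuity: 97.1% vs 73.4%; mid-acuity: 72.9% vs 55.6%; high-acuity: 48.7% vs 34.8% — Hospital D is higher every time.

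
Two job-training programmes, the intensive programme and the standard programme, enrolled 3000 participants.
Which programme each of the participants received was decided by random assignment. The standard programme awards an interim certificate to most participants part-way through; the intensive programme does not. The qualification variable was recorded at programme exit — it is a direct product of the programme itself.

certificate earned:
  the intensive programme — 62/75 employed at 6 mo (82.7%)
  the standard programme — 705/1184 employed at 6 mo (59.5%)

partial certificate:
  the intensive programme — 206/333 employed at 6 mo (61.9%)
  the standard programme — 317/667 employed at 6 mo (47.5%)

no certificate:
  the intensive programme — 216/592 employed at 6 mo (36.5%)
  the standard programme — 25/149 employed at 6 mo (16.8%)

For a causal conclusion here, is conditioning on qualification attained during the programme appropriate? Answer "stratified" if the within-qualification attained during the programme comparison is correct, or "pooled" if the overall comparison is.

Qualification attained during the programme here is a post-treatment variable shaped by the programme; conditioning on it would introduce bias rather than remove it. The overall comparison is the causal one.
Pooled: the intensive programme 48.4% vs the standard programme 52.3%; the standard programme is higher overall.

pooled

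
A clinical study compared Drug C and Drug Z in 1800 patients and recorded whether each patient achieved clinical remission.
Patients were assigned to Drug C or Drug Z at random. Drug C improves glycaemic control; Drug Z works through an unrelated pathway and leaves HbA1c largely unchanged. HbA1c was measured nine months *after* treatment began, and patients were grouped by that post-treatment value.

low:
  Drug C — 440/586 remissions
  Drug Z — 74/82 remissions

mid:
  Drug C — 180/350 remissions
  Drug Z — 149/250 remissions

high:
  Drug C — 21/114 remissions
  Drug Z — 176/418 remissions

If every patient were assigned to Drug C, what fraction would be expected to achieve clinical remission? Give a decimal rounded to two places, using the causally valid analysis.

Drug Z is higher inside every HbA1c stratum but Drug C is higher in aggregate. Whether to stratify depends on how HbA1c relates to the drug.
HbA1c is recorded after the drug and is itself shifted by it — it sits on the causal path from drug to outcome. Conditioning on a mediator would strip out part of the effect we want; the pooled comparison gives the total causal effect.
So P(outcome | do(Drug C)) is just the pooled rate for Drug C: 641/1050 = 0.610.

0.61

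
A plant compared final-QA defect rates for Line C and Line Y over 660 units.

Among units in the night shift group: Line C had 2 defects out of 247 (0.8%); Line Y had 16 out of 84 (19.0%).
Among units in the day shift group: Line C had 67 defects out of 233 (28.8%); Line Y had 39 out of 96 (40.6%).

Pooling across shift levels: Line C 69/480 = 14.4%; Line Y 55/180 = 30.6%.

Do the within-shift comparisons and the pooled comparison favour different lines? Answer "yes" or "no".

Within each shift level (night shift 0.8% vs 19.0%; day shift 28.8% vs 40.6%), Line C has the lower rate every time. Pooled: 14.4% vs 30.6% — Line C has the lower rate overall. They agree.

no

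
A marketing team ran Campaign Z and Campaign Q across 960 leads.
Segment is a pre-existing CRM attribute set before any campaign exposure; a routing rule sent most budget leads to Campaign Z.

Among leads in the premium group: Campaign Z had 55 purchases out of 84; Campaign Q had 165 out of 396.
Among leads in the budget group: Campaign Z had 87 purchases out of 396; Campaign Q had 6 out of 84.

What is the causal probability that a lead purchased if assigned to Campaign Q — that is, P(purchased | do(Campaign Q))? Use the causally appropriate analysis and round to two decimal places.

0.24

Since customer segment is a pre-existing factor (not a product of the campaign) and it affects the outcome on its own, it is a confounder. The stratified rates, not the pooled rate, identify the causal effect.
Standardising Campaign Q to the population customer segment mix: 0.500·165/396 + 0.500·6/84 = 0.244.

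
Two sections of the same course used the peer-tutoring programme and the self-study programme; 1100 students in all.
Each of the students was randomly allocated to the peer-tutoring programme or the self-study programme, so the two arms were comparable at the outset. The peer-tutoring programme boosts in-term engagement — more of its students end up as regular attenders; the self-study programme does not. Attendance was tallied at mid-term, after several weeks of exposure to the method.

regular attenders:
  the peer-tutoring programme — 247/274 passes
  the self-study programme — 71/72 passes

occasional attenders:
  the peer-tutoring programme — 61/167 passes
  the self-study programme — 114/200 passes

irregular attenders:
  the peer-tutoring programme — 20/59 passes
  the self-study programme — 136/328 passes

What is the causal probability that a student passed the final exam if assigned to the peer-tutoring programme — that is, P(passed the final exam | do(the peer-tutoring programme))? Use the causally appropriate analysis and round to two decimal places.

0.66

the self-study programme is higher inside every mid-term attendance stratum but the peer-tutoring programme is higher in aggregate. Whether to stratify depends on how mid-term attendance relates to the teaching method.
The distribution of mid-term attendance is itself part of what the teaching method does — it is an intermediate outcome. Holding it fixed would remove that part of the effect; the total effect is the pooled difference.
So P(outcome | do(the peer-tutoring programme)) is just the pooled rate for the peer-tutoring programme: 328/500 = 0.656.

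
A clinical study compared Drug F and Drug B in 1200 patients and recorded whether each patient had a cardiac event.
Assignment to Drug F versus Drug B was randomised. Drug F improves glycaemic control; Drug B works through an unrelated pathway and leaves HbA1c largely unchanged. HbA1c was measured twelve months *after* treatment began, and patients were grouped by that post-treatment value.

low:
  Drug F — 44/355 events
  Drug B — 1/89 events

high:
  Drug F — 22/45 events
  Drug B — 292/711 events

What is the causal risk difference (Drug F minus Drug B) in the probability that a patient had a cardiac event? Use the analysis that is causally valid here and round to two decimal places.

-0.20

Within every HbA1c level Drug B has the lower rate, yet pooled Drug F does — Simpson's reversal.
Because the drug influences HbA1c, HbA1c is a post-treatment mediator, not a confounder. Stratifying on it would bias the estimate; the causal effect is the crude pooled difference.
The causal difference is the pooled difference: 0.165 − 0.366 = -0.201.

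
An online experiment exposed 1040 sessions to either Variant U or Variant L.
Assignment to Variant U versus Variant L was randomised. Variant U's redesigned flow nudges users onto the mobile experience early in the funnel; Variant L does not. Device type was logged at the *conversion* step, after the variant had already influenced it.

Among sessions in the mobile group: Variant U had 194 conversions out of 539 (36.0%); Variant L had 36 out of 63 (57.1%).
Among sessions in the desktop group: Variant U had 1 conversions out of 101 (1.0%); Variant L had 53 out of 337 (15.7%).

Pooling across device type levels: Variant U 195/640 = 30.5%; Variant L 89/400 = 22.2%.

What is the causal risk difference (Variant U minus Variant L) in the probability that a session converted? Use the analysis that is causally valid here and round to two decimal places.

+0.08

The device type-specific comparison favours Variant L throughout, but the pooled figures favour Variant U. The question is whether to condition on device type.
Device type is downstream of the variant. One should not condition on a consequence of treatment, so the overall rates are the right comparison.
The causal difference is the pooled difference: 0.305 − 0.223 = +0.082.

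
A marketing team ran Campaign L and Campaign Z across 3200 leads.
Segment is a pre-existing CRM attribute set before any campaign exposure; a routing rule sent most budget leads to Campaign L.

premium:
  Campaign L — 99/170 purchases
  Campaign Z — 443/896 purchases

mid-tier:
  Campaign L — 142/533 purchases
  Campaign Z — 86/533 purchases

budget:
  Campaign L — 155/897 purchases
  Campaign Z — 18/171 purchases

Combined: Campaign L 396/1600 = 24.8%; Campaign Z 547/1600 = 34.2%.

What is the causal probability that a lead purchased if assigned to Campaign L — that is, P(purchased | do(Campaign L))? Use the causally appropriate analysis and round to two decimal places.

Campaign L is higher inside every customer segment stratum but Campaign Z is higher in aggregate. Whether to stratify depends on how customer segment relates to the campaign.
Customer segment differs across campaigns for reasons unrelated to any effect of the campaign itself, and it separately predicts the outcome — a classic confounder. We must compare within customer segment levels.
Standardising Campaign L to the population customer segment mix: 0.333·99/170 + 0.333·142/533 + 0.334·155/897 = 0.340.

0.34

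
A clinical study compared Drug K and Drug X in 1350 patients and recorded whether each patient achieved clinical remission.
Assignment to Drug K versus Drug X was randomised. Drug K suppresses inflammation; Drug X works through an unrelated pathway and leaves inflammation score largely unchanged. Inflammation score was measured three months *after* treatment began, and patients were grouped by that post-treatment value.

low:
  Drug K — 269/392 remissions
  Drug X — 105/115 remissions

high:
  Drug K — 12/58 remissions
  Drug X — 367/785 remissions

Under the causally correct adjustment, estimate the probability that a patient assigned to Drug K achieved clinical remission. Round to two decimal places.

Inflammation score lies on the pathway drug → inflammation score → outcome, so adjusting for it blocks the indirect effect. For the total causal effect of drug, use the unadjusted pooled rates.
So P(outcome | do(Drug K)) is just the pooled rate for Drug K: 281/450 = 0.624.

0.62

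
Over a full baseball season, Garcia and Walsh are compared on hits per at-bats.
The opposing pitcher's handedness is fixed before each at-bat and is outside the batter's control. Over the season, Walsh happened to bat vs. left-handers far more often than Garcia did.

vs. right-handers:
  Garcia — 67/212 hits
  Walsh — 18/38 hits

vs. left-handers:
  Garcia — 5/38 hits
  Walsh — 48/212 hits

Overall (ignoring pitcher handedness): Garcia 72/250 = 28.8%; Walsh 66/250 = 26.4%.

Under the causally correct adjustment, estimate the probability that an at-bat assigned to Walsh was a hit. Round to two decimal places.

The stratified and pooled comparisons disagree (Walsh wins within each pitcher handedness; Garcia wins overall), so the answer turns on the causal role of pitcher handedness.
Since pitcher handedness is a pre-existing factor (not a product of the player) and it affects the outcome on its own, it is a confounder. The stratified rates, not the pooled rate, identify the causal effect.
Standardising Walsh to the population pitcher handedness mix: 0.500·18/38 + 0.500·48/212 = 0.350.

0.35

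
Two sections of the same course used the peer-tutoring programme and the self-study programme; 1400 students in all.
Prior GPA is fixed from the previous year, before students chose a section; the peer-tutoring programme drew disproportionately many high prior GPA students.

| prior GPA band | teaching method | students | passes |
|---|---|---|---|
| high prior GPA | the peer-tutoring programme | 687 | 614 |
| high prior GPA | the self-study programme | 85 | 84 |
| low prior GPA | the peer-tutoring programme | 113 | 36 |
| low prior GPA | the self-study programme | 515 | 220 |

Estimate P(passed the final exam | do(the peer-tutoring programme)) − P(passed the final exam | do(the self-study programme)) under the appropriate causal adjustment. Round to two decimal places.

Here prior GPA band is a common cause — it drives both which teaching method a case falls under and the outcome. The crude comparison mixes populations; the stratum-specific rates are the causally relevant ones.
Adjusting over the population distribution of prior GPA band: 0.551·(0.894−0.988) + 0.449·(0.319−0.427) = -0.101.

-0.10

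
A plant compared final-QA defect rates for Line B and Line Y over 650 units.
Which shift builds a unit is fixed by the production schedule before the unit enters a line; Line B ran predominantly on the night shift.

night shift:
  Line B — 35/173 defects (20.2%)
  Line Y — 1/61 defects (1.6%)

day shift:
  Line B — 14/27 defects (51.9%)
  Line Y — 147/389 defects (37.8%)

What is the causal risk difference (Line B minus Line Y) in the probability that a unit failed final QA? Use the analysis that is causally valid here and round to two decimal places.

Line Y is lower inside every shift stratum but Line B is lower in aggregate. Whether to stratify depends on how shift relates to the line.
Shift satisfies the back-door criterion: it is not a descendant of the line, and it blocks the spurious path from line to outcome. Adjusting for it (i.e., using the within-shift rates) gives the causal effect.
Adjusting over the population distribution of shift: 0.360·(0.202−0.016) + 0.640·(0.519−0.378) = +0.157.

+0.16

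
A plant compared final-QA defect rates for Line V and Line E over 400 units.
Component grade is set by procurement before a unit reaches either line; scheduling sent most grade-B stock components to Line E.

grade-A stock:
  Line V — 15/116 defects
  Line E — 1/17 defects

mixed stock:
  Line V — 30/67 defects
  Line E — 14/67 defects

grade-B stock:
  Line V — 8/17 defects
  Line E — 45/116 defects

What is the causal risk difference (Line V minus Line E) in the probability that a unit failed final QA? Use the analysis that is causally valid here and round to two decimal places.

+0.13

The component grade-specific comparison favours Line E throughout, but the pooled figures favour Line V. The question is whether to condition on component grade.
Nothing the line does changes component grade; the imbalance is an allocation artefact. With component grade also predicting the outcome, the pooled figure is confounded, and the within-stratum comparison is the causal one.
Adjusting over the population distribution of component grade: 0.333·(0.129−0.059) + 0.335·(0.448−0.209) + 0.333·(0.471−0.388) = +0.131.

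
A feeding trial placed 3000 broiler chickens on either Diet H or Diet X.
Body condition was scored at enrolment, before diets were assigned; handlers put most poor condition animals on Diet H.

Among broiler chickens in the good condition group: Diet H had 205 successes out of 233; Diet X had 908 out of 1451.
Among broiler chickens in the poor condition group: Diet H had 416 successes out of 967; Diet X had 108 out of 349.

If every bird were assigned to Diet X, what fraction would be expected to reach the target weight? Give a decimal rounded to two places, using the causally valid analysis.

The stratified and pooled comparisons disagree (Diet H wins within each starting body condition; Diet X wins overall), so the answer turns on the causal role of starting body condition.
Here starting body condition is a common cause — it drives both which diet a case falls under and the outcome. The crude comparison mixes populations; the stratum-specific rates are the causally relevant ones.
Standardising Diet X to the population starting body condition mix: 0.561·908/1451 + 0.439·108/349 = 0.487.

0.49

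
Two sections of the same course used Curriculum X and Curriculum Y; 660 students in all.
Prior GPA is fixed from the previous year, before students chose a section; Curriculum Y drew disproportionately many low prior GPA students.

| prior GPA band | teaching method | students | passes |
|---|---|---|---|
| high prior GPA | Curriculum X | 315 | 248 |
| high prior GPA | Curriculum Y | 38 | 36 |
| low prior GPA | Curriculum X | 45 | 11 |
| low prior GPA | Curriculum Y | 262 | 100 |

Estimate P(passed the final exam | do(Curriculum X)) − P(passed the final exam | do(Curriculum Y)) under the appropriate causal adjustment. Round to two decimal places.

-0.15

Prior GPA band satisfies the back-door criterion: it is not a descendant of the teaching method, and it blocks the spurious path from teaching method to outcome. Adjusting for it (i.e., using the within-prior GPA band rates) gives the causal effect.
Adjusting over the population distribution of prior GPA band: 0.535·(0.787−0.947) + 0.465·(0.244−0.382) = -0.149.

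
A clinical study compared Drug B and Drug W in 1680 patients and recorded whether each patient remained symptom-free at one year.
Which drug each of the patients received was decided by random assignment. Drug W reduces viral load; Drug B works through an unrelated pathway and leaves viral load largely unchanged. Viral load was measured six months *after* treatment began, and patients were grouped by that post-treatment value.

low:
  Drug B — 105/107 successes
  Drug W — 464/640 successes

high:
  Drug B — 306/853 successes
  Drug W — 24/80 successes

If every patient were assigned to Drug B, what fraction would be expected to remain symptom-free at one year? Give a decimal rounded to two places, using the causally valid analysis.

Because the drug influences viral load, viral load is a post-treatment mediator, not a confounder. Stratifying on it would bias the estimate; the causal effect is the crude pooled difference.
So P(outcome | do(Drug B)) is just the pooled rate for Drug B: 411/960 = 0.428.

0.43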